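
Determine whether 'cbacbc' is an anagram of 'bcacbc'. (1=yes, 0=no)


Sort characters of 'cbacbc': 'abbccc'
Sort characters of 'bcacbc': 'abbccc'
Sorted forms match -> they ARE anagrams
Result: 1

1


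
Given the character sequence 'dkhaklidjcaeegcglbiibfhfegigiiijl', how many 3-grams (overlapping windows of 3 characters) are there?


String 'dkhaklidjcaeegcglbiibfhfegigiiijl' has length L = 33.
Number of overlapping n-grams = L - n + 1
Substituting: 33 - 3 + 1 = 31

31


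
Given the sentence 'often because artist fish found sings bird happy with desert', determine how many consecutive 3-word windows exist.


Word trigrams from [10] words:
  Trigram 1: (often because artist)
  Trigram 2: (because artist fish)
  Trigram 3: (artist fish found)
  Trigram 4: (fish found sings)
  Trigram 5: (found sings bird)
  Trigram 6: (sings bird happy)
  Trigram 7: (bird happy with)
  Trigram 8: (happy with desert)
Total word trigrams: 10 - 2 = 8

8


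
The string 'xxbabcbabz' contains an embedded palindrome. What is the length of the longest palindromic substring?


Scanning 'xxbabcbabz' for palindromic substrings.
Substring at positions 2-8: 'babcbab'.
Check: reverse('babcbab') = 'babcbab' -> palindrome confirmed.
Neighbouring characters ('x' / 'z') break symmetry, so it cannot extend further.
No longer palindromic substring exists; longest length = 7

7


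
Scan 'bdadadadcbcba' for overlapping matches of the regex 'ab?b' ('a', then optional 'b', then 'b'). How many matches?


Pattern: ab?b means 'a', then optional 'b', then 'b'.
Scanning 'bdadadadcbcba' position-by-position:
  Pos 0: window 'bda' -> no
  Pos 1: window 'dad' -> no
  Pos 2: window 'ada' -> no
  Pos 3: window 'dad' -> no
  Pos 4: window 'ada' -> no
  Pos 5: window 'dad' -> no
  Pos 6: window 'adc' -> no
  Pos 7: window 'dcb' -> no
  Pos 8: window 'cbc' -> no
  Pos 9: window 'bcb' -> no
  Pos 10: window 'cba' -> no
  Pos 11: window 'ba' -> no
  Pos 12: window 'a' -> no
Total matches: 0

0


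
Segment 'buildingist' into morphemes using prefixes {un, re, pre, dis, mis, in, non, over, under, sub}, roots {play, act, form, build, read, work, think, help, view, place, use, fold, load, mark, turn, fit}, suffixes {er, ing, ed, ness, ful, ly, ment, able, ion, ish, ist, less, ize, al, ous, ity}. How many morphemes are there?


Segmenting 'buildingist' against the inventory:
  'build' -> root (morpheme 1)
  'ing' -> suffix (morpheme 2)
  'ist' -> suffix (morpheme 3)
Total morphemes: 3

3


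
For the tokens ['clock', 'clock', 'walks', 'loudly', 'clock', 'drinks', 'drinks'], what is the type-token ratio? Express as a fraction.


Tokens: 7
Unique types: ('clock', 'drinks', 'loudly', 'walks') = 4
TTR = 4/7
Already in lowest terms.

4/7


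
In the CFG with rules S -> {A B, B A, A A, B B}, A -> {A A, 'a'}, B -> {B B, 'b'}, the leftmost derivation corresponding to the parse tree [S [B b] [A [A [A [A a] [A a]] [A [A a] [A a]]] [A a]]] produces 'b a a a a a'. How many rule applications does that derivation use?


Every bracketed nonterminal node [X ...] in the tree is produced by exactly one rule application.
Reading the tree off as a leftmost derivation:
  Step 1: S  =>  B A   (applied S -> B A)
  Step 2: B A  =>  b A   (applied B -> b)
  Step 3: b A  =>  b A A   (applied A -> A A)
  Step 4: b A A  =>  b A A A   (applied A -> A A)
  Step 5: b A A A  =>  b A A A A   (applied A -> A A)
  Step 6: b A A A A  =>  b a A A A   (applied A -> a)
  Step 7: b a A A A  =>  b a a A A   (applied A -> a)
  Step 8: b a a A A  =>  b a a A A A   (applied A -> A A)
  Step 9: b a a A A A  =>  b a a a A A   (applied A -> a)
  Step 10: b a a a A A  =>  b a a a a A   (applied A -> a)
  Step 11: b a a a a A  =>  b a a a a a   (applied A -> a)
Final yield: b a a a a a
Total rewrite steps: 11

11


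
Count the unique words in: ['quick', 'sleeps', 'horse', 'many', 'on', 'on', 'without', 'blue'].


Listing all tokens and tracking unique types:
  Token 1: 'quick' -> NEW (unique so far: 1)
  Token 2: 'sleeps' -> NEW (unique so far: 2)
  Token 3: 'horse' -> NEW (unique so far: 3)
  Token 4: 'many' -> NEW (unique so far: 4)
  Token 5: 'on' -> NEW (unique so far: 5)
  Token 6: 'on' -> duplicate (unique so far: 5)
  Token 7: 'without' -> NEW (unique so far: 6)
  Token 8: 'blue' -> NEW (unique so far: 7)
Unique types: ('blue', 'horse', 'many', 'on', 'quick', 'sleeps', 'without')
Vocabulary size: 7

7


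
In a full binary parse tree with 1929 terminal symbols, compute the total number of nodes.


Leaf nodes (terminals): 1929
Internal nodes = n - 1 = 1929 - 1 = 1928
Total = leaves + internal = 1929 + 1928 = 3857

3857


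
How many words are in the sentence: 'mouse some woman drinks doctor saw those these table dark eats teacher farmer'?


Counting words by splitting on spaces:
  Word 1: 'mouse'
  Word 2: 'some'
  Word 3: 'woman'
  Word 4: 'drinks'
  Word 5: 'doctor'
  Word 6: 'saw'
  Word 7: 'those'
  Word 8: 'these'
  Word 9: 'table'
  Word 10: 'dark'
  Word 11: 'eats'
  Word 12: 'teacher'
  Word 13: 'farmer'
Total words: 13

13


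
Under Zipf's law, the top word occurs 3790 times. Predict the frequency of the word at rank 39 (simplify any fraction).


Zipf's law: freq(rank) = f1 / rank
f1 = 3790, rank = 39
freq = 3790 / 39
GCD(3790, 39) = 1
Simplified: 3790/39

3790/39


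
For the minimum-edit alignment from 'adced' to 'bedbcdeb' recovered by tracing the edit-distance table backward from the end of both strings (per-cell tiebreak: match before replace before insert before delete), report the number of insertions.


Edit distance = 5. Backtracking from cell (5, 8) with preference match > replace > insert > delete,
then listing the resulting alignment 'adced' -> 'bedbcdeb' left to right:
  Step 1: insert 'b' [insertion #1]
  Step 2: replace a->e
  Step 3: keep 'd'
  Step 4: insert 'b' [insertion #2]
  Step 5: keep 'c'
  Step 6: insert 'd' [insertion #3]
  Step 7: keep 'e'
  Step 8: replace d->b
Total insertions: 3

3


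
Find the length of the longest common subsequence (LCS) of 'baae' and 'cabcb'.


DP table for LCS of 'baae' and 'cabcb':
       c  a  b  c  b
    0  0  0  0  0  0
  b 0  0  0  1  1  1
  a 0  0  1  1  1  1
  a 0  0  1  1  1  1
  e 0  0  1  1  1  1
LCS: 'b'
LCS length = 1

1


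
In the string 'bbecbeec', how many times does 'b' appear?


Scanning 'bbecbeec' for 'b':
  Position 0: 'b' -> MATCH (count: 1)
  Position 1: 'b' -> MATCH (count: 2)
  Position 4: 'b' -> MATCH (count: 3)
Total occurrences of 'b': 3

3


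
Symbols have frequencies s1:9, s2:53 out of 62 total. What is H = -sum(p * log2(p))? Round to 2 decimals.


Computing entropy H = -sum(p_i * log2(p_i)):
  s1: p = 9/62 = 0.1452, -p*log2(p) = 0.4042
  s2: p = 53/62 = 0.8548, -p*log2(p) = 0.1934
H = sum of terms = 0.5976
Rounded to 2 decimals: 0.60

0.60


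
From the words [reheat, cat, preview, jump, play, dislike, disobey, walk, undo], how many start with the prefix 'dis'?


Checking each word for prefix 'dis':
  'reheat' -> no (count: 0)
  'cat' -> no (count: 0)
  'preview' -> no (count: 0)
  'jump' -> no (count: 0)
  'play' -> no (count: 0)
  'dislike' -> YES, starts with 'dis' (count: 1)
  'disobey' -> YES, starts with 'dis' (count: 2)
  'walk' -> no (count: 2)
  'undo' -> no (count: 2)
Total with prefix 'dis': 2

2


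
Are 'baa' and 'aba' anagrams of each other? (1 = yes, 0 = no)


Sort characters of 'baa': 'aab'
Sort characters of 'aba': 'aab'
Sorted forms match -> they ARE anagrams
Result: 1

1


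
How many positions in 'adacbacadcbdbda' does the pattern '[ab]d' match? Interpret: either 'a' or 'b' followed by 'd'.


Pattern: [ab]d means either 'a' or 'b' followed by 'd'.
Scanning 'adacbacadcbdbda' position-by-position:
  Pos 0: window 'ad' -> MATCH
  Pos 1: window 'da' -> no
  Pos 2: window 'ac' -> no
  Pos 3: window 'cb' -> no
  Pos 4: window 'ba' -> no
  Pos 5: window 'ac' -> no
  Pos 6: window 'ca' -> no
  Pos 7: window 'ad' -> MATCH
  Pos 8: window 'dc' -> no
  Pos 9: window 'cb' -> no
  Pos 10: window 'bd' -> MATCH
  Pos 11: window 'db' -> no
  Pos 12: window 'bd' -> MATCH
  Pos 13: window 'da' -> no
  Pos 14: window 'a' -> no
Total matches: 4

4


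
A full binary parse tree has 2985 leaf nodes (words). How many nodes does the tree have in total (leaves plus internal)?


Leaf nodes (terminals): 2985
Internal nodes = n - 1 = 2985 - 1 = 2984
Total = leaves + internal = 2985 + 2984 = 5969

5969


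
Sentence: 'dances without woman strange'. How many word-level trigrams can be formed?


Word trigrams from [4] words:
  Trigram 1: (dances without woman)
  Trigram 2: (without woman strange)
Total word trigrams: 4 - 2 = 2

2


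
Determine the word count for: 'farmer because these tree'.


Counting words by splitting on spaces:
  Word 1: 'farmer'
  Word 2: 'because'
  Word 3: 'these'
  Word 4: 'tree'
Total words: 4

4


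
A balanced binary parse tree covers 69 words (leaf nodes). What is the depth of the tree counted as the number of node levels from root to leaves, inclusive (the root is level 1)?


In a balanced binary tree with n leaves the deepest leaf is ceil(log2(n)) edges below the root,
so counting node levels inclusive of root and leaves gives ceil(log2(n)) + 1 levels.
log2(69) = 6.1085
ceil(6.1085) = 7
levels = 7 + 1 = 8

8


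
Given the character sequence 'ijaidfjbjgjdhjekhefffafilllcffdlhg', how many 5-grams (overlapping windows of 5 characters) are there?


String 'ijaidfjbjgjdhjekhefffafilllcffdlhg' has length L = 34.
Number of overlapping n-grams = L - n + 1
Substituting: 34 - 5 + 1 = 30

30


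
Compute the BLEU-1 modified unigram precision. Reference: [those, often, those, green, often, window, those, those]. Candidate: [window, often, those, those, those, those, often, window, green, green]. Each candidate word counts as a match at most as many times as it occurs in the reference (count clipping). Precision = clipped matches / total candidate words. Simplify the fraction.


Reference word counts: {'green': 1, 'often': 2, 'those': 4, 'window': 1}
Checking each candidate word (with clipping):
  'window' -> in reference (ref count 1, used 1/1) -> match (matches: 1)
  'often' -> in reference (ref count 2, used 1/2) -> match (matches: 2)
  'those' -> in reference (ref count 4, used 1/4) -> match (matches: 3)
  'those' -> in reference (ref count 4, used 2/4) -> match (matches: 4)
  'those' -> in reference (ref count 4, used 3/4) -> match (matches: 5)
  'those' -> in reference (ref count 4, used 4/4) -> match (matches: 6)
  'often' -> in reference (ref count 2, used 2/2) -> match (matches: 7)
  'window' -> ref count 1 already used up (1/1) -> clipped, no match (matches: 7)
  'green' -> in reference (ref count 1, used 1/1) -> match (matches: 8)
  'green' -> ref count 1 already used up (1/1) -> clipped, no match (matches: 8)
Clipped matches: 8, Candidate length: 10
Precision = 8/10 = 4/5

4/5


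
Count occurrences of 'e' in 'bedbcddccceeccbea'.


Scanning 'bedbcddccceeccbea' for 'e':
  Position 1: 'e' -> MATCH (count: 1)
  Position 10: 'e' -> MATCH (count: 2)
  Position 11: 'e' -> MATCH (count: 3)
  Position 15: 'e' -> MATCH (count: 4)
Total occurrences of 'e': 4

4


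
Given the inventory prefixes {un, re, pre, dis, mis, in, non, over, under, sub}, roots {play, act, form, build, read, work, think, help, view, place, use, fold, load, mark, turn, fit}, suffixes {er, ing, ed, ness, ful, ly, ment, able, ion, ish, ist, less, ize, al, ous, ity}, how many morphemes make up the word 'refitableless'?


Segmenting 'refitableless' against the inventory:
  're' -> prefix (morpheme 1)
  'fit' -> root (morpheme 2)
  'able' -> suffix (morpheme 3)
  'less' -> suffix (morpheme 4)
Total morphemes: 4

4


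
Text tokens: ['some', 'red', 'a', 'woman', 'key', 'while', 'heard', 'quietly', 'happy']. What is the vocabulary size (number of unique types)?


Listing all tokens and tracking unique types:
  Token 1: 'some' -> NEW (unique so far: 1)
  Token 2: 'red' -> NEW (unique so far: 2)
  Token 3: 'a' -> NEW (unique so far: 3)
  Token 4: 'woman' -> NEW (unique so far: 4)
  Token 5: 'key' -> NEW (unique so far: 5)
  Token 6: 'while' -> NEW (unique so far: 6)
  Token 7: 'heard' -> NEW (unique so far: 7)
  Token 8: 'quietly' -> NEW (unique so far: 8)
  Token 9: 'happy' -> NEW (unique so far: 9)
Unique types: ('a', 'happy', 'heard', 'key', 'quietly', 'red', 'some', 'while', 'woman')
Vocabulary size: 9

9


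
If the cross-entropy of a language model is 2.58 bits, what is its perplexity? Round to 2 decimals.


Perplexity formula: PP = 2^H
H = 2.58
PP = 2^2.58
Decompose: 2^2.58 = 2^2 * 2^0.58
2^2 = 4, 2^0.58 ~ 1.4948492
PP ~ 4 * 1.4948492 = 5.9793968
Rounded to 2 decimals: 5.98

5.98


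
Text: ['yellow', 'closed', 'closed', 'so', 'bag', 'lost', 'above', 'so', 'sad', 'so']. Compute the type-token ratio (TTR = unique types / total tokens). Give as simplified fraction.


Tokens: 10
Unique types: ('above', 'bag', 'closed', 'lost', 'sad', 'so', 'yellow') = 7
TTR = 7/10
Already in lowest terms.

7/10


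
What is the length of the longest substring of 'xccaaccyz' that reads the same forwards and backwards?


Scanning 'xccaaccyz' for palindromic substrings.
Substring at positions 1-6: 'ccaacc'.
Check: reverse('ccaacc') = 'ccaacc' -> palindrome confirmed.
Neighbouring characters ('x' / 'y') break symmetry, so it cannot extend further.
No longer palindromic substring exists; longest length = 6

6


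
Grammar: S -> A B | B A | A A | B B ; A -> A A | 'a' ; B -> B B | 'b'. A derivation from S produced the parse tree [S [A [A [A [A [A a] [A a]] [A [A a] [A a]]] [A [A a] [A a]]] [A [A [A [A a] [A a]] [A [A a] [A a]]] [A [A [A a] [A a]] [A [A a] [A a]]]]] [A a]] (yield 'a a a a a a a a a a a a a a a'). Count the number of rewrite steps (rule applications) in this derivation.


Every bracketed nonterminal node [X ...] in the tree is produced by exactly one rule application.
Reading the tree off as a leftmost derivation:
  Step 1: S  =>  A A   (applied S -> A A)
  Step 2: A A  =>  A A A   (applied A -> A A)
  Step 3: A A A  =>  A A A A   (applied A -> A A)
  Step 4: A A A A  =>  A A A A A   (applied A -> A A)
  Step 5: A A A A A  =>  A A A A A A   (applied A -> A A)
  Step 6: A A A A A A  =>  a A A A A A   (applied A -> a)
  Step 7: a A A A A A  =>  a a A A A A   (applied A -> a)
  Step 8: a a A A A A  =>  a a A A A A A   (applied A -> A A)
  Step 9: a a A A A A A  =>  a a a A A A A   (applied A -> a)
  Step 10: a a a A A A A  =>  a a a a A A A   (applied A -> a)
  Step 11: a a a a A A A  =>  a a a a A A A A   (applied A -> A A)
  Step 12: a a a a A A A A  =>  a a a a a A A A   (applied A -> a)
  Step 13: a a a a a A A A  =>  a a a a a a A A   (applied A -> a)
  Step 14: a a a a a a A A  =>  a a a a a a A A A   (applied A -> A A)
  Step 15: a a a a a a A A A  =>  a a a a a a A A A A   (applied A -> A A)
  Step 16: a a a a a a A A A A  =>  a a a a a a A A A A A   (applied A -> A A)
  Step 17: a a a a a a A A A A A  =>  a a a a a a a A A A A   (applied A -> a)
  Step 18: a a a a a a a A A A A  =>  a a a a a a a a A A A   (applied A -> a)
  Step 19: a a a a a a a a A A A  =>  a a a a a a a a A A A A   (applied A -> A A)
  Step 20: a a a a a a a a A A A A  =>  a a a a a a a a a A A A   (applied A -> a)
  Step 21: a a a a a a a a a A A A  =>  a a a a a a a a a a A A   (applied A -> a)
  Step 22: a a a a a a a a a a A A  =>  a a a a a a a a a a A A A   (applied A -> A A)
  Step 23: a a a a a a a a a a A A A  =>  a a a a a a a a a a A A A A   (applied A -> A A)
  Step 24: a a a a a a a a a a A A A A  =>  a a a a a a a a a a a A A A   (applied A -> a)
  Step 25: a a a a a a a a a a a A A A  =>  a a a a a a a a a a a a A A   (applied A -> a)
  Step 26: a a a a a a a a a a a a A A  =>  a a a a a a a a a a a a A A A   (applied A -> A A)
  Step 27: a a a a a a a a a a a a A A A  =>  a a a a a a a a a a a a a A A   (applied A -> a)
  Step 28: a a a a a a a a a a a a a A A  =>  a a a a a a a a a a a a a a A   (applied A -> a)
  Step 29: a a a a a a a a a a a a a a A  =>  a a a a a a a a a a a a a a a   (applied A -> a)
Final yield: a a a a a a a a a a a a a a a
Total rewrite steps: 29

29


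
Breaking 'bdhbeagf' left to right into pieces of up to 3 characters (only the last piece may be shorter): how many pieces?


'bdhbeagf' has 8 characters.
Chunking with max size 3:
  Chunk 1: 'bdh' (positions 0-2)
  Chunk 2: 'bea' (positions 3-5)
  Chunk 3: 'gf' (positions 6-7)
Total chunks: ceil(8 / 3) = 3

3


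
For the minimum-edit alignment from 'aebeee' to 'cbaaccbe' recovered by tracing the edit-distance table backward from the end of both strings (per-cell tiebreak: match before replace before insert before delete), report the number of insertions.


Edit distance = 6. Backtracking from cell (6, 8) with preference match > replace > insert > delete,
then listing the resulting alignment 'aebeee' -> 'cbaaccbe' left to right:
  Step 1: insert 'c' [insertion #1]
  Step 2: insert 'b' [insertion #2]
  Step 3: keep 'a'
  Step 4: replace e->a
  Step 5: replace b->c
  Step 6: replace e->c
  Step 7: replace e->b
  Step 8: keep 'e'
Total insertions: 2

2


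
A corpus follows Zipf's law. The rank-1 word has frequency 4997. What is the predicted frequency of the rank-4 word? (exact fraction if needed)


Zipf's law: freq(rank) = f1 / rank
f1 = 4997, rank = 4
freq = 4997 / 4
GCD(4997, 4) = 1
Simplified: 4997/4

4997/4


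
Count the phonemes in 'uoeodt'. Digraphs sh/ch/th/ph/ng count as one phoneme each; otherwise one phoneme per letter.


Parsing 'uoeodt' greedily, digraphs first:
  'u' -> vowel phoneme (phonemes so far: 1)
  'o' -> vowel phoneme (phonemes so far: 2)
  'e' -> vowel phoneme (phonemes so far: 3)
  'o' -> vowel phoneme (phonemes so far: 4)
  'd' -> consonant phoneme (phonemes so far: 5)
  't' -> consonant phoneme (phonemes so far: 6)
Total phonemes: 6

6


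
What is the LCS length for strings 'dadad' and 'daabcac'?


DP table for LCS of 'dadad' and 'daabcac':
       d  a  a  b  c  a  c
    0  0  0  0  0  0  0  0
  d 0  1  1  1  1  1  1  1
  a 0  1  2  2  2  2  2  2
  d 0  1  2  2  2  2  2  2
  a 0  1  2  3  3  3  3  3
  d 0  1  2  3  3  3  3  3
LCS: 'daa'
LCS length = 3

3


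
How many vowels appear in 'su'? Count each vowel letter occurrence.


Scanning each character of 'su':
  Position 1: 's' -> consonant (running count: 0)
  Position 2: 'u' -> vowel (running count: 1)
Total vowels: 1

1


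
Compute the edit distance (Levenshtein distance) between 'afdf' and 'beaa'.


Building DP table for s1='afdf' (len 4) and s2='beaa' (len 4):
       b  e  a  a
    0  1  2  3  4
  a 1  1  2  2  3
  f 2  2  2  3  3
  d 3  3  3  3  4
  f 4  4  4  4  4
Edit distance = dp[4][4] = 4

4


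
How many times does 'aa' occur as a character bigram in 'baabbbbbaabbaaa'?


Scanning 'baabbbbbaabbaaa' for bigram 'aa':
  Position 0: 'ba' -> no
  Position 1: 'aa' -> MATCH
  Position 2: 'ab' -> no
  Position 3: 'bb' -> no
  Position 4: 'bb' -> no
  Position 5: 'bb' -> no
  Position 6: 'bb' -> no
  Position 7: 'ba' -> no
  Position 8: 'aa' -> MATCH
  Position 9: 'ab' -> no
  Position 10: 'bb' -> no
  Position 11: 'ba' -> no
  Position 12: 'aa' -> MATCH
  Position 13: 'aa' -> MATCH
Total matches: 4

4


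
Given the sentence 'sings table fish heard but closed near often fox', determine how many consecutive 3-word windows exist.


Word trigrams from [9] words:
  Trigram 1: (sings table fish)
  Trigram 2: (table fish heard)
  Trigram 3: (fish heard but)
  Trigram 4: (heard but closed)
  Trigram 5: (but closed near)
  Trigram 6: (closed near often)
  Trigram 7: (near often fox)
Total word trigrams: 9 - 2 = 7

7


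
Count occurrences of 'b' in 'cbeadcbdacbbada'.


Scanning 'cbeadcbdacbbada' for 'b':
  Position 1: 'b' -> MATCH (count: 1)
  Position 6: 'b' -> MATCH (count: 2)
  Position 10: 'b' -> MATCH (count: 3)
  Position 11: 'b' -> MATCH (count: 4)
Total occurrences of 'b': 4

4


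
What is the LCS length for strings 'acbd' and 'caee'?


DP table for LCS of 'acbd' and 'caee':
       c  a  e  e
    0  0  0  0  0
  a 0  0  1  1  1
  c 0  1  1  1  1
  b 0  1  1  1  1
  d 0  1  1  1  1
LCS: 'a'
LCS length = 1

1


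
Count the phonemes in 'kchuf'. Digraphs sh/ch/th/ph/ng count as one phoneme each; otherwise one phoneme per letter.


Parsing 'kchuf' greedily, digraphs first:
  'k' -> consonant phoneme (phonemes so far: 1)
  'ch' -> digraph (1 consonant phoneme) (phonemes so far: 2)
  'u' -> vowel phoneme (phonemes so far: 3)
  'f' -> consonant phoneme (phonemes so far: 4)
Total phonemes: 4

4


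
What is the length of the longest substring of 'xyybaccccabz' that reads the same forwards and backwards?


Scanning 'xyybaccccabz' for palindromic substrings.
Substring at positions 3-10: 'baccccab'.
Check: reverse('baccccab') = 'baccccab' -> palindrome confirmed.
Neighbouring characters ('y' / 'z') break symmetry, so it cannot extend further.
No longer palindromic substring exists; longest length = 8

8


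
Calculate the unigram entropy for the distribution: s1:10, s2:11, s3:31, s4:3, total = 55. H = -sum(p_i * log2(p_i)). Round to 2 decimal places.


Computing entropy H = -sum(p_i * log2(p_i)):
  s1: p = 10/55 = 0.1818, -p*log2(p) = 0.4472
  s2: p = 11/55 = 0.2000, -p*log2(p) = 0.4644
  s3: p = 31/55 = 0.5636, -p*log2(p) = 0.4662
  s4: p = 3/55 = 0.0545, -p*log2(p) = 0.2289
H = sum of terms = 1.6067
Rounded to 2 decimals: 1.61

1.61


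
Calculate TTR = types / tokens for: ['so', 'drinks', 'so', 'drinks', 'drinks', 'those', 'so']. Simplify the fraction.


Tokens: 7
Unique types: ('drinks', 'so', 'those') = 3
TTR = 3/7
Already in lowest terms.

3/7


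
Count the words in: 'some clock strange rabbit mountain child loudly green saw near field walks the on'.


Counting words by splitting on spaces:
  Word 1: 'some'
  Word 2: 'clock'
  Word 3: 'strange'
  Word 4: 'rabbit'
  Word 5: 'mountain'
  Word 6: 'child'
  Word 7: 'loudly'
  Word 8: 'green'
  Word 9: 'saw'
  Word 10: 'near'
  Word 11: 'field'
  Word 12: 'walks'
  Word 13: 'the'
  Word 14: 'on'
Total words: 14

14


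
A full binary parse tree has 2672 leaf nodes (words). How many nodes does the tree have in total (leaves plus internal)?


Leaf nodes (terminals): 2672
Internal nodes = n - 1 = 2672 - 1 = 2671
Total = leaves + internal = 2672 + 2671 = 5343

5343


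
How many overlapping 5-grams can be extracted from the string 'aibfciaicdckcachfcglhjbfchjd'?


String 'aibfciaicdckcachfcglhjbfchjd' has length L = 28.
Number of overlapping n-grams = L - n + 1
Substituting: 28 - 5 + 1 = 24

24


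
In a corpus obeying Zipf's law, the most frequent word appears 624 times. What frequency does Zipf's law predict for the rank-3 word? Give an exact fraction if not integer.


Zipf's law: freq(rank) = f1 / rank
f1 = 624, rank = 3
freq = 624 / 3
= 208

208


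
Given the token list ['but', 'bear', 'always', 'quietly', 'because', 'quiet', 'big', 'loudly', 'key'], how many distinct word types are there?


Listing all tokens and tracking unique types:
  Token 1: 'but' -> NEW (unique so far: 1)
  Token 2: 'bear' -> NEW (unique so far: 2)
  Token 3: 'always' -> NEW (unique so far: 3)
  Token 4: 'quietly' -> NEW (unique so far: 4)
  Token 5: 'because' -> NEW (unique so far: 5)
  Token 6: 'quiet' -> NEW (unique so far: 6)
  Token 7: 'big' -> NEW (unique so far: 7)
  Token 8: 'loudly' -> NEW (unique so far: 8)
  Token 9: 'key' -> NEW (unique so far: 9)
Unique types: ('always', 'bear', 'because', 'big', 'but', 'key', 'loudly', 'quiet', 'quietly')
Vocabulary size: 9

9


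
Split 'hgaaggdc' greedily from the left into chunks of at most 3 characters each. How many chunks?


'hgaaggdc' has 8 characters.
Chunking with max size 3:
  Chunk 1: 'hga' (positions 0-2)
  Chunk 2: 'agg' (positions 3-5)
  Chunk 3: 'dc' (positions 6-7)
Total chunks: ceil(8 / 3) = 3

3


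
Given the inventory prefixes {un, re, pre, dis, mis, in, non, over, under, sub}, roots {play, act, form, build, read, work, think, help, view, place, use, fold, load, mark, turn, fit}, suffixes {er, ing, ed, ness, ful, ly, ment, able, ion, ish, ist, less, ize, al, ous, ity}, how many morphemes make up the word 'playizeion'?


Segmenting 'playizeion' against the inventory:
  'play' -> root (morpheme 1)
  'ize' -> suffix (morpheme 2)
  'ion' -> suffix (morpheme 3)
Total morphemes: 3

3


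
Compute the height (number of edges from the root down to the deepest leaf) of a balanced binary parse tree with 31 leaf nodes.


In a balanced binary tree with n leaves the deepest leaf is ceil(log2(n)) edges below the root.
log2(31) = 4.9542
ceil(4.9542) = 5
height (edges) = 5

5


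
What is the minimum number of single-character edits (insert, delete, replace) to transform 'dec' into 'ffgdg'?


Building DP table for s1='dec' (len 3) and s2='ffgdg' (len 5):
       f  f  g  d  g
    0  1  2  3  4  5
  d 1  1  2  3  3  4
  e 2  2  2  3  4  4
  c 3  3  3  3  4  5
Edit distance = dp[3][5] = 5

5


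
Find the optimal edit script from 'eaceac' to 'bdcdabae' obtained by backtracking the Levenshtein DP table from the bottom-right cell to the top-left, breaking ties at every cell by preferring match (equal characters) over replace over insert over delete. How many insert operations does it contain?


Edit distance = 6. Backtracking from cell (6, 8) with preference match > replace > insert > delete,
then listing the resulting alignment 'eaceac' -> 'bdcdabae' left to right:
  Step 1: replace e->b
  Step 2: replace a->d
  Step 3: keep 'c'
  Step 4: insert 'd' [insertion #1]
  Step 5: insert 'a' [insertion #2]
  Step 6: replace e->b
  Step 7: keep 'a'
  Step 8: replace c->e
Total insertions: 2

2


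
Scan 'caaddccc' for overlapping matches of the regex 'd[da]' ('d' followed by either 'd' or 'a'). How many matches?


Pattern: d[da] means 'd' followed by either 'd' or 'a'.
Scanning 'caaddccc' position-by-position:
  Pos 0: window 'ca' -> no
  Pos 1: window 'aa' -> no
  Pos 2: window 'ad' -> no
  Pos 3: window 'dd' -> MATCH
  Pos 4: window 'dc' -> no
  Pos 5: window 'cc' -> no
  Pos 6: window 'cc' -> no
  Pos 7: window 'c' -> no
Total matches: 1

1


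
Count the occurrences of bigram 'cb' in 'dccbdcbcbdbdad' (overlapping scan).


Scanning 'dccbdcbcbdbdad' for bigram 'cb':
  Position 0: 'dc' -> no
  Position 1: 'cc' -> no
  Position 2: 'cb' -> MATCH
  Position 3: 'bd' -> no
  Position 4: 'dc' -> no
  Position 5: 'cb' -> MATCH
  Position 6: 'bc' -> no
  Position 7: 'cb' -> MATCH
  Position 8: 'bd' -> no
  Position 9: 'db' -> no
  Position 10: 'bd' -> no
  Position 11: 'da' -> no
  Position 12: 'ad' -> no
Total matches: 3

3


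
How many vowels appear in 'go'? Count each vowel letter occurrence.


Scanning each character of 'go':
  Position 1: 'g' -> consonant (running count: 0)
  Position 2: 'o' -> vowel (running count: 1)
Total vowels: 1

1


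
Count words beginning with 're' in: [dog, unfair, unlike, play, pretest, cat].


Checking each word for prefix 're':
  'dog' -> no (count: 0)
  'unfair' -> no (count: 0)
  'unlike' -> no (count: 0)
  'play' -> no (count: 0)
  'pretest' -> no (count: 0)
  'cat' -> no (count: 0)
Total with prefix 're': 0

0


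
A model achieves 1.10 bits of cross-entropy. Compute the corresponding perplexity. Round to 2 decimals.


Perplexity formula: PP = 2^H
H = 1.10
PP = 2^1.10
Decompose: 2^1.10 = 2^1 * 2^0.10
2^1 = 2, 2^0.10 ~ 1.0717735
PP ~ 2 * 1.0717735 = 2.1435470
Rounded to 2 decimals: 2.14

2.14


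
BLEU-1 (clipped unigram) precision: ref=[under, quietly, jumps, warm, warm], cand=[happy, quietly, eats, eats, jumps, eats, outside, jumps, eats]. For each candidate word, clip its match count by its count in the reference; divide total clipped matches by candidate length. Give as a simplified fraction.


Reference word counts: {'jumps': 1, 'quietly': 1, 'under': 1, 'warm': 2}
Checking each candidate word (with clipping):
  'happy' -> not in reference -> no match (matches: 0)
  'quietly' -> in reference (ref count 1, used 1/1) -> match (matches: 1)
  'eats' -> not in reference -> no match (matches: 1)
  'eats' -> not in reference -> no match (matches: 1)
  'jumps' -> in reference (ref count 1, used 1/1) -> match (matches: 2)
  'eats' -> not in reference -> no match (matches: 2)
  'outside' -> not in reference -> no match (matches: 2)
  'jumps' -> ref count 1 already used up (1/1) -> clipped, no match (matches: 2)
  'eats' -> not in reference -> no match (matches: 2)
Clipped matches: 2, Candidate length: 9
Precision = 2/9

2/9


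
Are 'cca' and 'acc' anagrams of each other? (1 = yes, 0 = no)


Sort characters of 'cca': 'acc'
Sort characters of 'acc': 'acc'
Sorted forms match -> they ARE anagrams
Result: 1

1


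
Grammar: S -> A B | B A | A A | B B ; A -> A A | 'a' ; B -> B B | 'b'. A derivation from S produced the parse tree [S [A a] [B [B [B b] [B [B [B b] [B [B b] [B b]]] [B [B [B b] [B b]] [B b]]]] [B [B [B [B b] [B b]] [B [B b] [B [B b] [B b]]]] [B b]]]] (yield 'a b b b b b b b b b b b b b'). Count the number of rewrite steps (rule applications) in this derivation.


Every bracketed nonterminal node [X ...] in the tree is produced by exactly one rule application.
Reading the tree off as a leftmost derivation:
  Step 1: S  =>  A B   (applied S -> A B)
  Step 2: A B  =>  a B   (applied A -> a)
  Step 3: a B  =>  a B B   (applied B -> B B)
  Step 4: a B B  =>  a B B B   (applied B -> B B)
  Step 5: a B B B  =>  a b B B   (applied B -> b)
  Step 6: a b B B  =>  a b B B B   (applied B -> B B)
  Step 7: a b B B B  =>  a b B B B B   (applied B -> B B)
  Step 8: a b B B B B  =>  a b b B B B   (applied B -> b)
  Step 9: a b b B B B  =>  a b b B B B B   (applied B -> B B)
  Step 10: a b b B B B B  =>  a b b b B B B   (applied B -> b)
  Step 11: a b b b B B B  =>  a b b b b B B   (applied B -> b)
  Step 12: a b b b b B B  =>  a b b b b B B B   (applied B -> B B)
  Step 13: a b b b b B B B  =>  a b b b b B B B B   (applied B -> B B)
  Step 14: a b b b b B B B B  =>  a b b b b b B B B   (applied B -> b)
  Step 15: a b b b b b B B B  =>  a b b b b b b B B   (applied B -> b)
  Step 16: a b b b b b b B B  =>  a b b b b b b b B   (applied B -> b)
  Step 17: a b b b b b b b B  =>  a b b b b b b b B B   (applied B -> B B)
  Step 18: a b b b b b b b B B  =>  a b b b b b b b B B B   (applied B -> B B)
  Step 19: a b b b b b b b B B B  =>  a b b b b b b b B B B B   (applied B -> B B)
  Step 20: a b b b b b b b B B B B  =>  a b b b b b b b b B B B   (applied B -> b)
  Step 21: a b b b b b b b b B B B  =>  a b b b b b b b b b B B   (applied B -> b)
  Step 22: a b b b b b b b b b B B  =>  a b b b b b b b b b B B B   (applied B -> B B)
  Step 23: a b b b b b b b b b B B B  =>  a b b b b b b b b b b B B   (applied B -> b)
  Step 24: a b b b b b b b b b b B B  =>  a b b b b b b b b b b B B B   (applied B -> B B)
  Step 25: a b b b b b b b b b b B B B  =>  a b b b b b b b b b b b B B   (applied B -> b)
  Step 26: a b b b b b b b b b b b B B  =>  a b b b b b b b b b b b b B   (applied B -> b)
  Step 27: a b b b b b b b b b b b b B  =>  a b b b b b b b b b b b b b   (applied B -> b)
Final yield: a b b b b b b b b b b b b b
Total rewrite steps: 27

27


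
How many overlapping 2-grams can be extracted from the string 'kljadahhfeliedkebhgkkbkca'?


String 'kljadahhfeliedkebhgkkbkca' has length L = 25.
Number of overlapping n-grams = L - n + 1
Substituting: 25 - 2 + 1 = 24

24


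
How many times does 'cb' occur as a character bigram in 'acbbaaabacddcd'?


Scanning 'acbbaaabacddcd' for bigram 'cb':
  Position 0: 'ac' -> no
  Position 1: 'cb' -> MATCH
  Position 2: 'bb' -> no
  Position 3: 'ba' -> no
  Position 4: 'aa' -> no
  Position 5: 'aa' -> no
  Position 6: 'ab' -> no
  Position 7: 'ba' -> no
  Position 8: 'ac' -> no
  Position 9: 'cd' -> no
  Position 10: 'dd' -> no
  Position 11: 'dc' -> no
  Position 12: 'cd' -> no
Total matches: 1

1


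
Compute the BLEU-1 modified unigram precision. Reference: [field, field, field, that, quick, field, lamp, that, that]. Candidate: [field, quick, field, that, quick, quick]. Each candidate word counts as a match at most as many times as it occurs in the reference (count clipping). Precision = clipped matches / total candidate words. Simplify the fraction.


Reference word counts: {'field': 4, 'lamp': 1, 'quick': 1, 'that': 3}
Checking each candidate word (with clipping):
  'field' -> in reference (ref count 4, used 1/4) -> match (matches: 1)
  'quick' -> in reference (ref count 1, used 1/1) -> match (matches: 2)
  'field' -> in reference (ref count 4, used 2/4) -> match (matches: 3)
  'that' -> in reference (ref count 3, used 1/3) -> match (matches: 4)
  'quick' -> ref count 1 already used up (1/1) -> clipped, no match (matches: 4)
  'quick' -> ref count 1 already used up (1/1) -> clipped, no match (matches: 4)
Clipped matches: 4, Candidate length: 6
Precision = 4/6 = 2/3

2/3


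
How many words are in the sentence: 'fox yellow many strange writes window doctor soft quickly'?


Counting words by splitting on spaces:
  Word 1: 'fox'
  Word 2: 'yellow'
  Word 3: 'many'
  Word 4: 'strange'
  Word 5: 'writes'
  Word 6: 'window'
  Word 7: 'doctor'
  Word 8: 'soft'
  Word 9: 'quickly'
Total words: 9

9


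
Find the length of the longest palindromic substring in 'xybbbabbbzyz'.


Scanning 'xybbbabbbzyz' for palindromic substrings.
Substring at positions 2-8: 'bbbabbb'.
Check: reverse('bbbabbb') = 'bbbabbb' -> palindrome confirmed.
Neighbouring characters ('y' / 'z') break symmetry, so it cannot extend further.
No longer palindromic substring exists; longest length = 7

7


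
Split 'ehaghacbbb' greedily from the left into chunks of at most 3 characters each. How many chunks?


'ehaghacbbb' has 10 characters.
Chunking with max size 3:
  Chunk 1: 'eha' (positions 0-2)
  Chunk 2: 'gha' (positions 3-5)
  Chunk 3: 'cbb' (positions 6-8)
  Chunk 4: 'b' (positions 9-9)
Total chunks: ceil(10 / 3) = 4

4


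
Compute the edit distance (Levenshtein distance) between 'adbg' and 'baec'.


Building DP table for s1='adbg' (len 4) and s2='baec' (len 4):
       b  a  e  c
    0  1  2  3  4
  a 1  1  1  2  3
  d 2  2  2  2  3
  b 3  2  3  3  3
  g 4  3  3  4  4
Edit distance = dp[4][4] = 4

4


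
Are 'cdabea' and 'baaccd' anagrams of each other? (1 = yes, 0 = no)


Sort characters of 'cdabea': 'aabcde'
Sort characters of 'baaccd': 'aabccd'
Sorted forms differ -> they are NOT anagrams
Result: 0

0


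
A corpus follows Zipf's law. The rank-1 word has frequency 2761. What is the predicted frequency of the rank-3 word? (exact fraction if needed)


Zipf's law: freq(rank) = f1 / rank
f1 = 2761, rank = 3
freq = 2761 / 3
GCD(2761, 3) = 1
Simplified: 2761/3

2761/3


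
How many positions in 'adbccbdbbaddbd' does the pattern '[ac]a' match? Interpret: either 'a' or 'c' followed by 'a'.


Pattern: [ac]a means either 'a' or 'c' followed by 'a'.
Scanning 'adbccbdbbaddbd' position-by-position:
  Pos 0: window 'ad' -> no
  Pos 1: window 'db' -> no
  Pos 2: window 'bc' -> no
  Pos 3: window 'cc' -> no
  Pos 4: window 'cb' -> no
  Pos 5: window 'bd' -> no
  Pos 6: window 'db' -> no
  Pos 7: window 'bb' -> no
  Pos 8: window 'ba' -> no
  Pos 9: window 'ad' -> no
  Pos 10: window 'dd' -> no
  Pos 11: window 'db' -> no
  Pos 12: window 'bd' -> no
  Pos 13: window 'd' -> no
Total matches: 0

0


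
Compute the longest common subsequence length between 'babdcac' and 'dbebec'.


DP table for LCS of 'babdcac' and 'dbebec':
       d  b  e  b  e  c
    0  0  0  0  0  0  0
  b 0  0  1  1  1  1  1
  a 0  0  1  1  1  1  1
  b 0  0  1  1  2  2  2
  d 0  1  1  1  2  2  2
  c 0  1  1  1  2  2  3
  a 0  1  1  1  2  2  3
  c 0  1  1  1  2  2  3
LCS: 'bbc'
LCS length = 3

3


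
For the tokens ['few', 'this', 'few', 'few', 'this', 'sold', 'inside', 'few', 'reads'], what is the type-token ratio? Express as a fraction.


Tokens: 9
Unique types: ('few', 'inside', 'reads', 'sold', 'this') = 5
TTR = 5/9
Already in lowest terms.

5/9


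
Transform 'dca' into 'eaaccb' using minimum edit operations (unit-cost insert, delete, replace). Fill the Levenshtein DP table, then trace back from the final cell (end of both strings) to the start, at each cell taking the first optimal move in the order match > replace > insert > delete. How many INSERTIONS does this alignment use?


Edit distance = 5. Backtracking from cell (3, 6) with preference match > replace > insert > delete,
then listing the resulting alignment 'dca' -> 'eaaccb' left to right:
  Step 1: insert 'e' [insertion #1]
  Step 2: insert 'a' [insertion #2]
  Step 3: insert 'a' [insertion #3]
  Step 4: replace d->c
  Step 5: keep 'c'
  Step 6: replace a->b
Total insertions: 3

3


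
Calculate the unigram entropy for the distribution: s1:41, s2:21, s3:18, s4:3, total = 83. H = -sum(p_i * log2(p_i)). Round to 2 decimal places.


Computing entropy H = -sum(p_i * log2(p_i)):
  s1: p = 41/83 = 0.4940, -p*log2(p) = 0.5026
  s2: p = 21/83 = 0.2530, -p*log2(p) = 0.5017
  s3: p = 18/83 = 0.2169, -p*log2(p) = 0.4782
  s4: p = 3/83 = 0.0361, -p*log2(p) = 0.1731
H = sum of terms = 1.6556
Rounded to 2 decimals: 1.66

1.66


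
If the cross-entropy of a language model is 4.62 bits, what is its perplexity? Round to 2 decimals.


Perplexity formula: PP = 2^H
H = 4.62
PP = 2^4.62
Decompose: 2^4.62 = 2^4 * 2^0.62
2^4 = 16, 2^0.62 ~ 1.5368752
PP ~ 16 * 1.5368752 = 24.5900032
Rounded to 2 decimals: 24.59

24.59


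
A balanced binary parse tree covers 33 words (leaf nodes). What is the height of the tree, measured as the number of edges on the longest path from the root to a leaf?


In a balanced binary tree with n leaves the deepest leaf is ceil(log2(n)) edges below the root.
log2(33) = 5.0444
ceil(5.0444) = 6
height (edges) = 6

6


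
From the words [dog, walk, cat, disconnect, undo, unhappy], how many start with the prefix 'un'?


Checking each word for prefix 'un':
  'dog' -> no (count: 0)
  'walk' -> no (count: 0)
  'cat' -> no (count: 0)
  'disconnect' -> no (count: 0)
  'undo' -> YES, starts with 'un' (count: 1)
  'unhappy' -> YES, starts with 'un' (count: 2)
Total with prefix 'un': 2

2


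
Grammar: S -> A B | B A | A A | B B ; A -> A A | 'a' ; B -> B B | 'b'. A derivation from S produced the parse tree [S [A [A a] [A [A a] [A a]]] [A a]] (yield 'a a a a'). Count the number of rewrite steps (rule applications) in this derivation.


Every bracketed nonterminal node [X ...] in the tree is produced by exactly one rule application.
Reading the tree off as a leftmost derivation:
  Step 1: S  =>  A A   (applied S -> A A)
  Step 2: A A  =>  A A A   (applied A -> A A)
  Step 3: A A A  =>  a A A   (applied A -> a)
  Step 4: a A A  =>  a A A A   (applied A -> A A)
  Step 5: a A A A  =>  a a A A   (applied A -> a)
  Step 6: a a A A  =>  a a a A   (applied A -> a)
  Step 7: a a a A  =>  a a a a   (applied A -> a)
Final yield: a a a a
Total rewrite steps: 7

7


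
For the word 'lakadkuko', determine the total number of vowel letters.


Scanning each character of 'lakadkuko':
  Position 1: 'l' -> consonant (running count: 0)
  Position 2: 'a' -> vowel (running count: 1)
  Position 3: 'k' -> consonant (running count: 1)
  Position 4: 'a' -> vowel (running count: 2)
  Position 5: 'd' -> consonant (running count: 2)
  Position 6: 'k' -> consonant (running count: 2)
  Position 7: 'u' -> vowel (running count: 3)
  Position 8: 'k' -> consonant (running count: 3)
  Position 9: 'o' -> vowel (running count: 4)
Total vowels: 4

4


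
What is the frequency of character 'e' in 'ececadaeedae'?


Scanning 'ececadaeedae' for 'e':
  Position 0: 'e' -> MATCH (count: 1)
  Position 2: 'e' -> MATCH (count: 2)
  Position 7: 'e' -> MATCH (count: 3)
  Position 8: 'e' -> MATCH (count: 4)
  Position 11: 'e' -> MATCH (count: 5)
Total occurrences of 'e': 5

5


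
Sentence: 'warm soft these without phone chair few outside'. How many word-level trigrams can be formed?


Word trigrams from [8] words:
  Trigram 1: (warm soft these)
  Trigram 2: (soft these without)
  Trigram 3: (these without phone)
  Trigram 4: (without phone chair)
  Trigram 5: (phone chair few)
  Trigram 6: (chair few outside)
Total word trigrams: 8 - 2 = 6

6
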